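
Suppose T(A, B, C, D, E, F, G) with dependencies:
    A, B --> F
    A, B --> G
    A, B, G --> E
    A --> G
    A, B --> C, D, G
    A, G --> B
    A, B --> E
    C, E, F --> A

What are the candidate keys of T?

{A}⁺ = {A, B, C, D, E, F, G}, which is every attribute, so {A} is a candidate key.
{C, E, F}⁺ = {A, B, C, D, E, F, G}, which is every attribute, so {C, E, F} is a candidate key.
Any other superkey properly contains one of these, so there are no further candidate keys.

{A}, {C, E, F}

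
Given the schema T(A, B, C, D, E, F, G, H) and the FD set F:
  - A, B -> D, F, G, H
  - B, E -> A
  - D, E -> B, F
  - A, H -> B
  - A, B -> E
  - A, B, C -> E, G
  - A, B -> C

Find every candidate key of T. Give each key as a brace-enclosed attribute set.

{A, B}, {A, H}, {B, E}, {D, E}

{A, B} is a candidate key since {A, B}⁺ = {A, B, C, D, E, F, G, H} covers every attribute.
{A, H} is a candidate key since {A, H}⁺ = {A, B, C, D, E, F, G, H} covers every attribute.
{B, E} is a candidate key since {B, E}⁺ = {A, B, C, D, E, F, G, H} covers every attribute.
{D, E} is a candidate key since {D, E}⁺ = {A, B, C, D, E, F, G, H} covers every attribute.
No proper subset of any of these is a key, and no other minimal superkey exists.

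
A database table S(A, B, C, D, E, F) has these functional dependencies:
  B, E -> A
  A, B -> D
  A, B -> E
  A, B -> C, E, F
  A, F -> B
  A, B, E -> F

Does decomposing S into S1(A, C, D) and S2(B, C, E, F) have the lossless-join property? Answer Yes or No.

No

Common attributes: {C}; their closure is {C}.
The closure covers neither S1 nor S2 entirely; the join is not lossless.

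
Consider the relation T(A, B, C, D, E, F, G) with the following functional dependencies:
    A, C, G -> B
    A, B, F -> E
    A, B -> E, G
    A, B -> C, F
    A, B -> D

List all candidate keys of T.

{A, B}, {A, C, G}

{A} never appears on the right of any FD, so every key must include it.
{A, B} is a candidate key since {A, B}⁺ = {A, B, C, D, E, F, G} covers every attribute.
{A, C, G} is a candidate key since {A, C, G}⁺ = {A, B, C, D, E, F, G} covers every attribute.
No proper subset of any of these is a key, and no other minimal superkey exists.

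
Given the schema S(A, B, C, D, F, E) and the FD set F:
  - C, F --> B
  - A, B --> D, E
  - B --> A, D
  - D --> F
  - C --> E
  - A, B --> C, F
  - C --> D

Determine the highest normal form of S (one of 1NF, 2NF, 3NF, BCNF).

Candidate keys: {B}, {C}. Prime attributes: {B, C}.
D --> F: {D}⁺ = {D, F}, which is not all of the attributes, so the left side is not a superkey — BCNF is violated.
D --> F determines the non-prime attribute {F} from a non-superkey — 3NF is violated.
All keys have size 1, which rules out partial dependencies — 2NF is satisfied.

2NF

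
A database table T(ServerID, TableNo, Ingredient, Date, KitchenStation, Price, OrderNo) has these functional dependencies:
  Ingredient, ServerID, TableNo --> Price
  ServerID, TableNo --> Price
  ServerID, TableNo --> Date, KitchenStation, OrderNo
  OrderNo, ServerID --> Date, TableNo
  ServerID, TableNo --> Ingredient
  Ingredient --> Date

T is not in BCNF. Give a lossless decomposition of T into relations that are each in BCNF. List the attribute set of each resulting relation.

{Date, Ingredient}; {Ingredient, KitchenStation, OrderNo, Price, ServerID, TableNo}

Candidate keys of the original relation: {OrderNo, ServerID}, {ServerID, TableNo}.
{Date, Ingredient, KitchenStation, OrderNo, Price, ServerID, TableNo}: {Ingredient} determines {Date, Ingredient} here but is not a superkey — split on Ingredient --> Date, giving {Date, Ingredient} and {Ingredient, KitchenStation, OrderNo, Price, ServerID, TableNo}.
{Date, Ingredient} has no BCNF violation.
{Ingredient, KitchenStation, OrderNo, Price, ServerID, TableNo} has no BCNF violation.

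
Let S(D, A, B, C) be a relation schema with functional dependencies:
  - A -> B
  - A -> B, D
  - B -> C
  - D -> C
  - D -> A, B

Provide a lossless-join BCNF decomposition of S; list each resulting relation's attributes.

Candidate keys of the original relation: {A}, {D}.
{A, B, C, D}: {B} determines {B, C} here but is not a superkey — split on B -> C, giving {B, C} and {A, B, D}.
{B, C}: every determinant is a superkey — BCNF.
{A, B, D}: every determinant is a superkey — BCNF.

{A, B, D}; {B, C}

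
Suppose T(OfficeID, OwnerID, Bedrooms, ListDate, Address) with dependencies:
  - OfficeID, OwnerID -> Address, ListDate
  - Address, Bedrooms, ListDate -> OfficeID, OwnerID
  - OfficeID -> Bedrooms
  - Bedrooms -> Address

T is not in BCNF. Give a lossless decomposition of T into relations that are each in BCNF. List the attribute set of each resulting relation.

Candidate keys of the original relation: {Bedrooms, ListDate}, {ListDate, OfficeID}, {OfficeID, OwnerID}.
Within {Address, Bedrooms, ListDate, OfficeID, OwnerID}: {OfficeID}⁺ ∩ {Address, Bedrooms, ListDate, OfficeID, OwnerID} = {Address, Bedrooms, OfficeID}, not the whole set, so OfficeID -> Address, Bedrooms violates BCNF; decompose into {Address, Bedrooms, OfficeID} and {ListDate, OfficeID, OwnerID}.
Within {Address, Bedrooms, OfficeID}: {Bedrooms}⁺ ∩ {Address, Bedrooms, OfficeID} = {Address, Bedrooms}, not the whole set, so Bedrooms -> Address violates BCNF; decompose into {Address, Bedrooms} and {Bedrooms, OfficeID}.
{Address, Bedrooms} is in BCNF.
{Bedrooms, OfficeID} is in BCNF.
{ListDate, OfficeID, OwnerID} is in BCNF.

{Address, Bedrooms}; {Bedrooms, OfficeID}; {ListDate, OfficeID, OwnerID}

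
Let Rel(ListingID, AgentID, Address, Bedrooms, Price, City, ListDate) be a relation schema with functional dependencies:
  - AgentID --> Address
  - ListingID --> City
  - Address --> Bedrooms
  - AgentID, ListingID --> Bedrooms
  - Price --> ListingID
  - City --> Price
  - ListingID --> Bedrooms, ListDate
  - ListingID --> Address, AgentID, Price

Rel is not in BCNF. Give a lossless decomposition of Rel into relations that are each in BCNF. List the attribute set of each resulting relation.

Candidate keys of the original relation: {City}, {ListingID}, {Price}.
{Address, AgentID, Bedrooms, City, ListDate, ListingID, Price}: {AgentID} determines {Address, AgentID, Bedrooms} here but is not a superkey — split on AgentID --> Address, Bedrooms, giving {Address, AgentID, Bedrooms} and {AgentID, City, ListDate, ListingID, Price}.
{Address, AgentID, Bedrooms}: {Address} determines {Address, Bedrooms} here but is not a superkey — split on Address --> Bedrooms, giving {Address, Bedrooms} and {Address, AgentID}.
{Address, Bedrooms}: every determinant is a superkey — BCNF.
{Address, AgentID}: every determinant is a superkey — BCNF.
{AgentID, City, ListDate, ListingID, Price}: every determinant is a superkey — BCNF.

{Address, AgentID}; {Address, Bedrooms}; {AgentID, City, ListDate, ListingID, Price}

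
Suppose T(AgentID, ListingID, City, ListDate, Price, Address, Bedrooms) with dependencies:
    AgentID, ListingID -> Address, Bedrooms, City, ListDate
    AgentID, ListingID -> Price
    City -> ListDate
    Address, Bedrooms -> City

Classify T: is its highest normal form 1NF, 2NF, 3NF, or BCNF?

Candidate key: {AgentID, ListingID}. Prime attributes: {AgentID, ListingID}.
For City -> ListDate we have {City}⁺ = {City, ListDate}; {City} is not a superkey, so BCNF fails.
Because {ListDate} is non-prime and the left side of City -> ListDate is not a superkey, the relation is not in 3NF.
No non-prime attribute depends on a proper subset of any candidate key, so 2NF holds.

2NF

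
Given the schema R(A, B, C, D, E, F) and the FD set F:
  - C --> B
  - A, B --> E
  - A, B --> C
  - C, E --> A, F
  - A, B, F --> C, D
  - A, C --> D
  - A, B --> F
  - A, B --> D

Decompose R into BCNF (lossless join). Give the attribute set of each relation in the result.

Candidate keys of the original relation: {A, B}, {A, C}, {C, E}.
{A, B, C, D, E, F}: {C} determines {B, C} here but is not a superkey — split on C --> B, giving {B, C} and {A, C, D, E, F}.
{B, C}: every determinant is a superkey — BCNF.
{A, C, D, E, F}: every determinant is a superkey — BCNF.

{A, C, D, E, F}; {B, C}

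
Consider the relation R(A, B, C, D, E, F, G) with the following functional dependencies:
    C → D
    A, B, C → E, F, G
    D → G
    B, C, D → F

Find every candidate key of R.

No FD produces {A, B, C}, so they must be in every candidate key.
{A, B, C}⁺ = {A, B, C, D, E, F, G}, which is every attribute, so {A, B, C} is a candidate key.
No smaller or unrelated set reaches every attribute, so there are no other keys.

{A, B, C}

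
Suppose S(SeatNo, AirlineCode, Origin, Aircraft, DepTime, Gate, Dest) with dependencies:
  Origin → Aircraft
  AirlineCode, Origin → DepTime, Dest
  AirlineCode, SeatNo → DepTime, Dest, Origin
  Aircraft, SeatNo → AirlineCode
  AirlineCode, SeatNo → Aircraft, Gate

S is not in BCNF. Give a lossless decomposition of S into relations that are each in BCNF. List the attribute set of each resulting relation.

Candidate keys of the original relation: {Aircraft, SeatNo}, {AirlineCode, SeatNo}, {Origin, SeatNo}.
In {Aircraft, AirlineCode, DepTime, Dest, Gate, Origin, SeatNo}, {Origin} is not a superkey ({Origin}⁺ restricted to this set is {Aircraft, Origin}), so split on Origin → Aircraft into {Aircraft, Origin} and {AirlineCode, DepTime, Dest, Gate, Origin, SeatNo}.
{Aircraft, Origin} has no BCNF violation.
In {AirlineCode, DepTime, Dest, Gate, Origin, SeatNo}, {AirlineCode, Origin} is not a superkey ({AirlineCode, Origin}⁺ restricted to this set is {AirlineCode, DepTime, Dest, Origin}), so split on AirlineCode, Origin → DepTime, Dest into {AirlineCode, DepTime, Dest, Origin} and {AirlineCode, Gate, Origin, SeatNo}.
{AirlineCode, DepTime, Dest, Origin} has no BCNF violation.
{AirlineCode, Gate, Origin, SeatNo} has no BCNF violation.

{Aircraft, Origin}; {AirlineCode, DepTime, Dest, Origin}; {AirlineCode, Gate, Origin, SeatNo}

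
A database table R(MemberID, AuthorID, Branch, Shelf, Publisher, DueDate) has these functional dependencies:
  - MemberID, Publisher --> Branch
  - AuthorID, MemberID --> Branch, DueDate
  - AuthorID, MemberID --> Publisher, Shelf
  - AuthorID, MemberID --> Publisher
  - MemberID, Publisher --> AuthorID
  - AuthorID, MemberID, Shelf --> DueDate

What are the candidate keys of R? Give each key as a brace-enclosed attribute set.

{AuthorID, MemberID}, {MemberID, Publisher}

{MemberID} never appears on the right of any FD, so every key must include it.
Closure of {AuthorID, MemberID} is {AuthorID, Branch, DueDate, MemberID, Publisher, Shelf}, the whole schema; {AuthorID, MemberID} is a candidate key.
Closure of {MemberID, Publisher} is {AuthorID, Branch, DueDate, MemberID, Publisher, Shelf}, the whole schema; {MemberID, Publisher} is a candidate key.
These are minimal and exhaustive — every other superkey contains one of them.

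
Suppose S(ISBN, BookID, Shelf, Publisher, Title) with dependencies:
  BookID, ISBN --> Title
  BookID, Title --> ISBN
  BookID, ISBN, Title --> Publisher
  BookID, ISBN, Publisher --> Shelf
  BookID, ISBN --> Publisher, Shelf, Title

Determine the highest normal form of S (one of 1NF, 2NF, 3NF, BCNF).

Candidate keys: {BookID, ISBN}, {BookID, Title}. Prime attributes: {BookID, ISBN, Title}.
The left-hand side of every FD is a superkey, so BCNF is satisfied.

BCNF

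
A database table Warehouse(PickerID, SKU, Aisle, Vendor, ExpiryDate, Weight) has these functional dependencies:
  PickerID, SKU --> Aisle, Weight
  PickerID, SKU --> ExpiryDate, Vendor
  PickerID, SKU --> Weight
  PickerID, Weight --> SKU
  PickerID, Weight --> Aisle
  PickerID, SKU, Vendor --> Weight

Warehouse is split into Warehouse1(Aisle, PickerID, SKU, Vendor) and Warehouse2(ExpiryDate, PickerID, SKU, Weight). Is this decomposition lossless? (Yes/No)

Warehouse1 ∩ Warehouse2 = {PickerID, SKU}; its closure under F is {Aisle, ExpiryDate, PickerID, SKU, Vendor, Weight}.
Warehouse1 is contained in that closure, so Warehouse1 ∩ Warehouse2 --> Warehouse1 holds and the join is lossless.

Yes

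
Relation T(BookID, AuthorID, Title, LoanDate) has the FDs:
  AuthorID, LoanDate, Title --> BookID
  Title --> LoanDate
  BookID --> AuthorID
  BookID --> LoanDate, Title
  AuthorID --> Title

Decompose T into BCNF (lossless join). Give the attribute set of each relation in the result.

{AuthorID, BookID, Title}; {LoanDate, Title}

Candidate keys of the original relation: {AuthorID}, {BookID}.
In {AuthorID, BookID, LoanDate, Title}, {Title} is not a superkey ({Title}⁺ restricted to this set is {LoanDate, Title}), so split on Title --> LoanDate into {LoanDate, Title} and {AuthorID, BookID, Title}.
{LoanDate, Title}: every determinant is a superkey — BCNF.
{AuthorID, BookID, Title}: every determinant is a superkey — BCNF.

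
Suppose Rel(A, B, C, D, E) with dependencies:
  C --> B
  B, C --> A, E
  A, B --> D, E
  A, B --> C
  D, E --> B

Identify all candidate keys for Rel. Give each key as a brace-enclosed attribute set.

{C}⁺ = {A, B, C, D, E}, which is every attribute, so {C} is a candidate key.
{A, B}⁺ = {A, B, C, D, E}, which is every attribute, so {A, B} is a candidate key.
{A, D, E}⁺ = {A, B, C, D, E}, which is every attribute, so {A, D, E} is a candidate key.
Any other superkey properly contains one of these, so there are no further candidate keys.

{A, B}, {A, D, E}, {C}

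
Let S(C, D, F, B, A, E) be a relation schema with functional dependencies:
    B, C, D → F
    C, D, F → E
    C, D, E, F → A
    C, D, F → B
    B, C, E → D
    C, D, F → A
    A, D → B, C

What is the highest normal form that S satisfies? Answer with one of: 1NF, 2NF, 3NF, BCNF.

Candidate keys: {A, D}, {B, C, D}, {B, C, E}, {C, D, F}. Prime attributes: {A, B, C, D, E, F}.
Each dependency's left side is a superkey — BCNF holds.

BCNF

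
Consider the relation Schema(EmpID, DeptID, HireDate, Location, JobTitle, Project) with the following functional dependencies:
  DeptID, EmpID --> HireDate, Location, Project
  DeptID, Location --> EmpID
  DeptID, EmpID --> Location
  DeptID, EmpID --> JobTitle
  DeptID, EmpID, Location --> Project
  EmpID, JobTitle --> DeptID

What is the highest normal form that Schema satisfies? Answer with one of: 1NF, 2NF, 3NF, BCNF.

Candidate keys: {DeptID, EmpID}, {DeptID, Location}, {EmpID, JobTitle}. Prime attributes: {DeptID, EmpID, JobTitle, Location}.
Every FD has a superkey on the left, so the relation is in BCNF.

BCNF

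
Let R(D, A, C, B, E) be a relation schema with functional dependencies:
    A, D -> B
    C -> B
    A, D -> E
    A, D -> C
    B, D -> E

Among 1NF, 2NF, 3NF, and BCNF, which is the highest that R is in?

Candidate key: {A, D}. Prime attributes: {A, D}.
C -> B: {C}⁺ = {B, C}, which is not all of the attributes, so the left side is not a superkey — BCNF is violated.
C -> B determines the non-prime attribute {B} from a non-superkey — 3NF is violated.
No non-prime attribute depends on a proper subset of any candidate key, so 2NF holds.

2NF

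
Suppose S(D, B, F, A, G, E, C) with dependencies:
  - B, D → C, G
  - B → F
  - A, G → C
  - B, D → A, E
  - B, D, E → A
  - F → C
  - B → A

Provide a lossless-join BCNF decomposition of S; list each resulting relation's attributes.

{A, B, F}; {B, D, E, G}; {C, F}

Candidate key of the original relation: {B, D}.
{A, B, C, D, E, F, G}: {B} determines {A, B, C, F} here but is not a superkey — split on B → A, C, F, giving {A, B, C, F} and {B, D, E, G}.
{A, B, C, F}: {F} determines {C, F} here but is not a superkey — split on F → C, giving {C, F} and {A, B, F}.
{C, F} is in BCNF.
{A, B, F} is in BCNF.
{B, D, E, G} is in BCNF.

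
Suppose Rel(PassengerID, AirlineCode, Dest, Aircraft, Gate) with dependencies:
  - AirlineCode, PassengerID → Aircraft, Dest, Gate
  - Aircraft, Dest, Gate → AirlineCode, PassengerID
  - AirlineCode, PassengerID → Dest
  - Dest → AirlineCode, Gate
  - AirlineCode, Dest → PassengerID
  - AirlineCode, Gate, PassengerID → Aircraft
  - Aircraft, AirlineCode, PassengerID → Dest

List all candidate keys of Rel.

Closure of {Dest} is {Aircraft, AirlineCode, Dest, Gate, PassengerID}, the whole schema; {Dest} is a candidate key.
Closure of {AirlineCode, PassengerID} is {Aircraft, AirlineCode, Dest, Gate, PassengerID}, the whole schema; {AirlineCode, PassengerID} is a candidate key.
No proper subset of any of these is a key, and no other minimal superkey exists.

{AirlineCode, PassengerID}, {Dest}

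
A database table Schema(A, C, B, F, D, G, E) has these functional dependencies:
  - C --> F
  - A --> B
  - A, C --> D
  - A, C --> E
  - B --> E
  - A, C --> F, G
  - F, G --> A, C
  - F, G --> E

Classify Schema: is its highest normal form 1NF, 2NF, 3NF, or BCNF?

Candidate keys: {A, C}, {C, G}, {F, G}. Prime attributes: {A, C, F, G}.
For C --> F we have {C}⁺ = {C, F}; {C} is not a superkey, so BCNF fails.
A --> B determines the non-prime attribute {B} from a non-superkey — 3NF is violated.
Since {A} ⊂ {A, C} and {A}⁺ ⊇ {B, E} with {B, E} non-prime, there is a partial dependency; 2NF fails.

1NF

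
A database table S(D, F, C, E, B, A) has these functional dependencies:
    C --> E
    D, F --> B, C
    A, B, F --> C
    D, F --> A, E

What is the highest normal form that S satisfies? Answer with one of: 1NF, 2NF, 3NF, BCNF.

2NF

Candidate key: {D, F}. Prime attributes: {D, F}.
C --> E breaks BCNF: {C}⁺ = {C, E}, so {C} is not a superkey.
Because {E} is non-prime and the left side of C --> E is not a superkey, the relation is not in 3NF.
Checking every proper subset of each key, none determines a non-prime attribute — 2NF is satisfied.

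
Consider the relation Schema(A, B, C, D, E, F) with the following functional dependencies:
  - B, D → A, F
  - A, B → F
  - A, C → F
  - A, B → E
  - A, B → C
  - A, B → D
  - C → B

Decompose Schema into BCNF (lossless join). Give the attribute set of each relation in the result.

{A, C, D, E, F}; {B, C}

Candidate keys of the original relation: {A, B}, {A, C}, {B, D}, {C, D}.
In {A, B, C, D, E, F}, {C} is not a superkey ({C}⁺ restricted to this set is {B, C}), so split on C → B into {B, C} and {A, C, D, E, F}.
{B, C} is in BCNF.
{A, C, D, E, F} is in BCNF.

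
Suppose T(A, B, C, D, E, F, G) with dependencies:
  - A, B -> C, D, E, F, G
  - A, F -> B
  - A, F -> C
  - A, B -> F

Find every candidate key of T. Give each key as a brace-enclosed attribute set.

No FD produces {A}, so it must be in every candidate key.
{A, B}⁺ = {A, B, C, D, E, F, G} — all of the relation — so {A, B} is a candidate key.
{A, F}⁺ = {A, B, C, D, E, F, G} — all of the relation — so {A, F} is a candidate key.
Any other superkey properly contains one of these, so there are no further candidate keys.

{A, B}, {A, F}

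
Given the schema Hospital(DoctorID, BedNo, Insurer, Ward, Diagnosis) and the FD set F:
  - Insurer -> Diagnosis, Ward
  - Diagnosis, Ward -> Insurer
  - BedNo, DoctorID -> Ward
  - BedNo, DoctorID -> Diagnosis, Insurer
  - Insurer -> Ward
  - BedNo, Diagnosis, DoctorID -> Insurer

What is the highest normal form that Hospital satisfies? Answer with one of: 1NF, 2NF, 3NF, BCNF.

Candidate key: {BedNo, DoctorID}. Prime attributes: {BedNo, DoctorID}.
Insurer -> Diagnosis, Ward breaks BCNF: {Insurer}⁺ = {Diagnosis, Insurer, Ward}, so {Insurer} is not a superkey.
Insurer -> Diagnosis, Ward has non-prime {Diagnosis, Ward} on the right and a non-superkey on the left, so 3NF fails.
No non-prime attribute depends on a proper subset of any candidate key, so 2NF holds.

2NF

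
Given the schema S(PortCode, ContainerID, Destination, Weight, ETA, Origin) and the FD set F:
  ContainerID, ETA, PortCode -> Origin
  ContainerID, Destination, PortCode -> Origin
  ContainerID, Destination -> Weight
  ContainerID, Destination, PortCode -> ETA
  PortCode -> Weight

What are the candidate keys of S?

{ContainerID, Destination, PortCode}

{ContainerID, Destination, PortCode} never appear on the right of any FD, so every key must include all of them.
Closure of {ContainerID, Destination, PortCode} is {ContainerID, Destination, ETA, Origin, PortCode, Weight}, the whole schema; {ContainerID, Destination, PortCode} is a candidate key.
No other minimal set has full closure, so this is the only candidate key.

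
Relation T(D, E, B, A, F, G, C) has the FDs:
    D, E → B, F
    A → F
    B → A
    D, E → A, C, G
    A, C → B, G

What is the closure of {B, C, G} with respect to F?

{A, B, C, F, G}

Start with {B, C, G}.
B → A applies; add {A} → now {A, B, C, G}.
A → F applies; add {F} → now {A, B, C, F, G}.
No further FD applies.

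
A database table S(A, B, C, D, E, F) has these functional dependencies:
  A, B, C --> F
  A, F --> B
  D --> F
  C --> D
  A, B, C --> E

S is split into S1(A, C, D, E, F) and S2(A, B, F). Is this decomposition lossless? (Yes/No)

Yes

Common attributes: {A, F}; their closure is {A, B, F}.
S2 is contained in that closure, so S1 ∩ S2 --> S2 holds and the join is lossless.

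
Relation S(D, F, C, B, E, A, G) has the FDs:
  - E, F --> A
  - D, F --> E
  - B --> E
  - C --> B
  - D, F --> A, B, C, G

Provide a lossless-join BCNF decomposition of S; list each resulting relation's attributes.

{A, E, F}; {B, C}; {B, E}; {C, D, F, G}

Candidate key of the original relation: {D, F}.
Within {A, B, C, D, E, F, G}: {E, F}⁺ ∩ {A, B, C, D, E, F, G} = {A, E, F}, not the whole set, so E, F --> A violates BCNF; decompose into {A, E, F} and {B, C, D, E, F, G}.
{A, E, F} has no BCNF violation.
Within {B, C, D, E, F, G}: {B}⁺ ∩ {B, C, D, E, F, G} = {B, E}, not the whole set, so B --> E violates BCNF; decompose into {B, E} and {B, C, D, F, G}.
{B, E} has no BCNF violation.
Within {B, C, D, F, G}: {C}⁺ ∩ {B, C, D, F, G} = {B, C}, not the whole set, so C --> B violates BCNF; decompose into {B, C} and {C, D, F, G}.
{B, C} has no BCNF violation.
{C, D, F, G} has no BCNF violation.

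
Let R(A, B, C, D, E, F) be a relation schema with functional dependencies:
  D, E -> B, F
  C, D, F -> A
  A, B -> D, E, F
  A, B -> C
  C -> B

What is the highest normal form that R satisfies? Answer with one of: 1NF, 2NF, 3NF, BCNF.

Candidate keys: {A, B}, {A, C}, {A, D, E}, {C, D, E}, {C, D, F}. Prime attributes: {A, B, C, D, E, F}.
For D, E -> B, F we have {D, E}⁺ = {B, D, E, F}; {D, E} is not a superkey, so BCNF fails.
Since {B, F} ⊆ prime attributes and every other non-superkey FD also has a prime right side, the schema is in 3NF.

3NF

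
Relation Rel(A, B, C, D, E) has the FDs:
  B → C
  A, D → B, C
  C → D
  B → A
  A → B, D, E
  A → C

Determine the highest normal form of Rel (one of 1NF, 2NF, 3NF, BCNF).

2NF

Candidate keys: {A}, {B}. Prime attributes: {A, B}.
C → D: {C}⁺ = {C, D}, which is not all of the attributes, so the left side is not a superkey — BCNF is violated.
C → D determines the non-prime attribute {D} from a non-superkey — 3NF is violated.
All keys have size 1, which rules out partial dependencies — 2NF is satisfied.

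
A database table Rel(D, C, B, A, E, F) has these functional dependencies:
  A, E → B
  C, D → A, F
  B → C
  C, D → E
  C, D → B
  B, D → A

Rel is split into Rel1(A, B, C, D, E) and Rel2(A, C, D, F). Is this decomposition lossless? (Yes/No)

Yes

The shared attributes are {A, C, D} and {A, C, D}⁺ = {A, B, C, D, E, F}.
Since Rel1 ⊆ {A, B, C, D, E, F}, the intersection is a superkey of Rel1; the decomposition is lossless.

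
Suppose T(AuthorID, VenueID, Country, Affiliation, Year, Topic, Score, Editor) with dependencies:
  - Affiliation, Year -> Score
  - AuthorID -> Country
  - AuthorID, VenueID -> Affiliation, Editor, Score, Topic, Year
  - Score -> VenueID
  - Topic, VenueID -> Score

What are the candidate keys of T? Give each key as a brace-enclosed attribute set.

Attributes never on any right-hand side: {AuthorID} — every candidate key must contain it.
{AuthorID, Score} is a candidate key since {AuthorID, Score}⁺ = {Affiliation, AuthorID, Country, Editor, Score, Topic, VenueID, Year} covers every attribute.
{AuthorID, VenueID} is a candidate key since {AuthorID, VenueID}⁺ = {Affiliation, AuthorID, Country, Editor, Score, Topic, VenueID, Year} covers every attribute.
{Affiliation, AuthorID, Year} is a candidate key since {Affiliation, AuthorID, Year}⁺ = {Affiliation, AuthorID, Country, Editor, Score, Topic, VenueID, Year} covers every attribute.
Any other superkey properly contains one of these, so there are no further candidate keys.

{Affiliation, AuthorID, Year}, {AuthorID, Score}, {AuthorID, VenueID}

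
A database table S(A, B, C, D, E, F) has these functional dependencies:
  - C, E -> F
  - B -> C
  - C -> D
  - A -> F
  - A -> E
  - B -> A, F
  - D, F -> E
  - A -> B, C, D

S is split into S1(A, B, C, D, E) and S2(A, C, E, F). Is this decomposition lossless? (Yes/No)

Yes

The shared attributes are {A, C, E} and {A, C, E}⁺ = {A, B, C, D, E, F}.
Since S1 ⊆ {A, B, C, D, E, F}, the intersection is a superkey of S1; the decomposition is lossless.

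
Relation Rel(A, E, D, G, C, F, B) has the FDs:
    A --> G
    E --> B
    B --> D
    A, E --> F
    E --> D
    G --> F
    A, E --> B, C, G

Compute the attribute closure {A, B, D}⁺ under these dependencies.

{A, B, D, F, G}

Start with {A, B, D}.
A --> G applies; add {G} → now {A, B, D, G}.
G --> F applies; add {F} → now {A, B, D, F, G}.
No further FD applies.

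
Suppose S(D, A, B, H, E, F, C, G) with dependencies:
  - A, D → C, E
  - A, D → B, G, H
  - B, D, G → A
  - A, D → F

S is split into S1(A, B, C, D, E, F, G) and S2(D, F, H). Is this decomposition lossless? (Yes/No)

S1 ∩ S2 = {D, F}; its closure under F is {D, F}.
The closure covers neither S1 nor S2 entirely; the join is not lossless.

No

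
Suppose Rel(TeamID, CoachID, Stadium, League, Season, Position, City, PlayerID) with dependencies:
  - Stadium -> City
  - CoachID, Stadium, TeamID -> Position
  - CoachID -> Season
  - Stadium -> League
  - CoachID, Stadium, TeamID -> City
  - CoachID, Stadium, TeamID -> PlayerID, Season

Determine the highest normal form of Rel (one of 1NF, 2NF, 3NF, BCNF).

1NF

Candidate key: {CoachID, Stadium, TeamID}. Prime attributes: {CoachID, Stadium, TeamID}.
Stadium -> City: {Stadium}⁺ = {City, League, Stadium}, which is not all of the attributes, so the left side is not a superkey — BCNF is violated.
Stadium -> City has non-prime {City} on the right and a non-superkey on the left, so 3NF fails.
Since {CoachID} ⊂ {CoachID, Stadium, TeamID} and {CoachID}⁺ ⊇ {Season} with {Season} non-prime, there is a partial dependency; 2NF fails.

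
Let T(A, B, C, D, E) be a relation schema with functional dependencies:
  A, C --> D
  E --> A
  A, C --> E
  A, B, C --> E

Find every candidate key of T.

{B, C} never appear on the right of any FD, so every key must include all of them.
{A, B, C}⁺ = {A, B, C, D, E}, which is every attribute, so {A, B, C} is a candidate key.
{B, C, E}⁺ = {A, B, C, D, E}, which is every attribute, so {B, C, E} is a candidate key.
Any other superkey properly contains one of these, so there are no further candidate keys.

{A, B, C}, {B, C, E}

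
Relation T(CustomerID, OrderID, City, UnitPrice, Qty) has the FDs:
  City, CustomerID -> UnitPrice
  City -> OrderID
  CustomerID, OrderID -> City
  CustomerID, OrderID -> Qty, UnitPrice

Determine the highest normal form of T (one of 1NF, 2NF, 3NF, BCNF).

3NF

Candidate keys: {City, CustomerID}, {CustomerID, OrderID}. Prime attributes: {City, CustomerID, OrderID}.
City -> OrderID: {City}⁺ = {City, OrderID}, which is not all of the attributes, so the left side is not a superkey — BCNF is violated.
Its right-hand attributes {OrderID} are all prime, as are those of every other non-superkey FD — the relation is in 3NF.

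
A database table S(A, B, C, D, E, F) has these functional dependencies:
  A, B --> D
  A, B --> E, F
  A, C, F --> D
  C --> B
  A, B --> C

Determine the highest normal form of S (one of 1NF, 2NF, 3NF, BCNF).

Candidate keys: {A, B}, {A, C}. Prime attributes: {A, B, C}.
For C --> B we have {C}⁺ = {B, C}; {C} is not a superkey, so BCNF fails.
Its right-hand attributes {B} are all prime, as are those of every other non-superkey FD — the relation is in 3NF.

3NF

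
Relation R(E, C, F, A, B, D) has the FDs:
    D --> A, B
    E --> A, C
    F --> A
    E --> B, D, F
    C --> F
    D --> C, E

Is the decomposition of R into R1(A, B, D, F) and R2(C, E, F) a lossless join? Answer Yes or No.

No

R1 ∩ R2 = {F}; its closure under F is {A, F}.
The closure covers neither R1 nor R2 entirely; the join is not lossless.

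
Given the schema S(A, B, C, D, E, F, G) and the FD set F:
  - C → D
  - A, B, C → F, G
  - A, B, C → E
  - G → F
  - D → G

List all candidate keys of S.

Attributes never on any right-hand side: {A, B, C} — every candidate key must contain all of them.
Closure of {A, B, C} is {A, B, C, D, E, F, G}, the whole schema; {A, B, C} is a candidate key.
No other minimal set has full closure, so this is the only candidate key.

{A, B, C}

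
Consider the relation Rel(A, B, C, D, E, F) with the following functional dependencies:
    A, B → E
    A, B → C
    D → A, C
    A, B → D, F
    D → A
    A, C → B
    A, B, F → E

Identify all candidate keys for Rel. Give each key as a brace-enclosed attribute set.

{D} is a candidate key since {D}⁺ = {A, B, C, D, E, F} covers every attribute.
{A, B} is a candidate key since {A, B}⁺ = {A, B, C, D, E, F} covers every attribute.
{A, C} is a candidate key since {A, C}⁺ = {A, B, C, D, E, F} covers every attribute.
These are minimal and exhaustive — every other superkey contains one of them.

{A, B}, {A, C}, {D}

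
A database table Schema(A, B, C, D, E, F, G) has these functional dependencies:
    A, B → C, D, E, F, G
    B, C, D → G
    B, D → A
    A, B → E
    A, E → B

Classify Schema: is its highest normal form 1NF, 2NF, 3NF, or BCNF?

BCNF

Candidate keys: {A, B}, {A, E}, {B, D}. Prime attributes: {A, B, D, E}.
Every FD has a superkey on the left, so the relation is in BCNF.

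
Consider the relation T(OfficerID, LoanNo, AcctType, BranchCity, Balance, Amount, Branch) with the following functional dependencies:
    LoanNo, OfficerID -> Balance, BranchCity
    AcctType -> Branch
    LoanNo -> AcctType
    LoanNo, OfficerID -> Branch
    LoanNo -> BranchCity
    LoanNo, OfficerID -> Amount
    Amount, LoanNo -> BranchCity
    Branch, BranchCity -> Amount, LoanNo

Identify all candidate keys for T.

No FD produces {OfficerID}, so it must be in every candidate key.
{LoanNo, OfficerID}⁺ = {AcctType, Amount, Balance, Branch, BranchCity, LoanNo, OfficerID}, which is every attribute, so {LoanNo, OfficerID} is a candidate key.
{AcctType, BranchCity, OfficerID}⁺ = {AcctType, Amount, Balance, Branch, BranchCity, LoanNo, OfficerID}, which is every attribute, so {AcctType, BranchCity, OfficerID} is a candidate key.
{Branch, BranchCity, OfficerID}⁺ = {AcctType, Amount, Balance, Branch, BranchCity, LoanNo, OfficerID}, which is every attribute, so {Branch, BranchCity, OfficerID} is a candidate key.
No proper subset of any of these is a key, and no other minimal superkey exists.

{AcctType, BranchCity, OfficerID}, {Branch, BranchCity, OfficerID}, {LoanNo, OfficerID}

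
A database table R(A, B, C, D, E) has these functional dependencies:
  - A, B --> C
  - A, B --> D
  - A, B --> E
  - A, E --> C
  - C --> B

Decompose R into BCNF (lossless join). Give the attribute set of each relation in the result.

{A, C, D, E}; {B, C}

Candidate keys of the original relation: {A, B}, {A, C}, {A, E}.
{A, B, C, D, E}: {C} determines {B, C} here but is not a superkey — split on C --> B, giving {B, C} and {A, C, D, E}.
{B, C} is in BCNF.
{A, C, D, E} is in BCNF.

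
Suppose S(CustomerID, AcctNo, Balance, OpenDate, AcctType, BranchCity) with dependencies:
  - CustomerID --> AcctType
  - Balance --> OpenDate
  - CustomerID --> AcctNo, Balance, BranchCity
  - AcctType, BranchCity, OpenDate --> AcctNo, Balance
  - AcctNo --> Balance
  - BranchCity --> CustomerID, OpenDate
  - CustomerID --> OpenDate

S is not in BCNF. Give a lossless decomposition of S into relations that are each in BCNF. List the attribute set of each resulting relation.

{AcctNo, AcctType, BranchCity, CustomerID}; {AcctNo, Balance}; {Balance, OpenDate}

Candidate keys of the original relation: {BranchCity}, {CustomerID}.
In {AcctNo, AcctType, Balance, BranchCity, CustomerID, OpenDate}, {Balance} is not a superkey ({Balance}⁺ restricted to this set is {Balance, OpenDate}), so split on Balance --> OpenDate into {Balance, OpenDate} and {AcctNo, AcctType, Balance, BranchCity, CustomerID}.
{Balance, OpenDate}: every determinant is a superkey — BCNF.
In {AcctNo, AcctType, Balance, BranchCity, CustomerID}, {AcctNo} is not a superkey ({AcctNo}⁺ restricted to this set is {AcctNo, Balance}), so split on AcctNo --> Balance into {AcctNo, Balance} and {AcctNo, AcctType, BranchCity, CustomerID}.
{AcctNo, Balance}: every determinant is a superkey — BCNF.
{AcctNo, AcctType, BranchCity, CustomerID}: every determinant is a superkey — BCNF.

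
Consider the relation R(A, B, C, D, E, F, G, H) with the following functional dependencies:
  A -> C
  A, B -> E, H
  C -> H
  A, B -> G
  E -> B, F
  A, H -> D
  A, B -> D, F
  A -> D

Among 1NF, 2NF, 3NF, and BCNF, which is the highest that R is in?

Candidate keys: {A, B}, {A, E}. Prime attributes: {A, B, E}.
A -> C: {A}⁺ = {A, C, D, H}, which is not all of the attributes, so the left side is not a superkey — BCNF is violated.
Because {C} is non-prime and the left side of A -> C is not a superkey, the relation is not in 3NF.
Since {A} ⊂ {A, B} and {A}⁺ ⊇ {C, D, H} with {C, D, H} non-prime, there is a partial dependency; 2NF fails.

1NF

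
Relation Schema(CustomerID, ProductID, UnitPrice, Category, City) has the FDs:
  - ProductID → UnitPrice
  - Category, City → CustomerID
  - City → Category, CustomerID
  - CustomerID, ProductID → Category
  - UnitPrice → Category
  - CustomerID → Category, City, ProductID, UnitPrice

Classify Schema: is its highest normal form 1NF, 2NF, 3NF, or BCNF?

Candidate keys: {City}, {CustomerID}. Prime attributes: {City, CustomerID}.
ProductID → UnitPrice breaks BCNF: {ProductID}⁺ = {Category, ProductID, UnitPrice}, so {ProductID} is not a superkey.
ProductID → UnitPrice determines the non-prime attribute {UnitPrice} from a non-superkey — 3NF is violated.
All keys have size 1, which rules out partial dependencies — 2NF is satisfied.

2NF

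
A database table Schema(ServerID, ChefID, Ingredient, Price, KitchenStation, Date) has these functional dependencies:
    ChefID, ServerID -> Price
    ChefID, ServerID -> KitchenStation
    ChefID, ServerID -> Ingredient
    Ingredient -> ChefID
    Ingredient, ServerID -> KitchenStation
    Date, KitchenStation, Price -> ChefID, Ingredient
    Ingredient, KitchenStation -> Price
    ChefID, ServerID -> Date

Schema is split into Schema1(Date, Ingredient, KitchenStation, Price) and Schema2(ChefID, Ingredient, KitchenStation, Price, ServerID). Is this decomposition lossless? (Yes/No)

Schema1 ∩ Schema2 = {Ingredient, KitchenStation, Price}; its closure under F is {ChefID, Ingredient, KitchenStation, Price}.
Neither Schema1 nor Schema2 is contained in that closure, so the decomposition is lossy.

No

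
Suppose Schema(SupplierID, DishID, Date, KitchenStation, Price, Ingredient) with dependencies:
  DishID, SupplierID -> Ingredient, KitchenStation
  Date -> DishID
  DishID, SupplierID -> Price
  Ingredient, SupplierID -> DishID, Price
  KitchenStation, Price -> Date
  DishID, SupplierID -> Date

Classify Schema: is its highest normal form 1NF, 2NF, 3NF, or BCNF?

3NF

Candidate keys: {Date, SupplierID}, {DishID, SupplierID}, {Ingredient, SupplierID}, {KitchenStation, Price, SupplierID}. Prime attributes: {Date, DishID, Ingredient, KitchenStation, Price, SupplierID}.
Date -> DishID breaks BCNF: {Date}⁺ = {Date, DishID}, so {Date} is not a superkey.
Since {DishID} ⊆ prime attributes and every other non-superkey FD also has a prime right side, the schema is in 3NF.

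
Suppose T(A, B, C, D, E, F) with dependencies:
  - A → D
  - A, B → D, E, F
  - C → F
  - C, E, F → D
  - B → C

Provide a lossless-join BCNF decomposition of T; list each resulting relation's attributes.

{A, B, E}; {A, D}; {B, C}; {C, F}

Candidate key of the original relation: {A, B}.
{A, B, C, D, E, F}: {A} determines {A, D} here but is not a superkey — split on A → D, giving {A, D} and {A, B, C, E, F}.
{A, D}: every determinant is a superkey — BCNF.
{A, B, C, E, F}: {C} determines {C, F} here but is not a superkey — split on C → F, giving {C, F} and {A, B, C, E}.
{C, F}: every determinant is a superkey — BCNF.
{A, B, C, E}: {B} determines {B, C} here but is not a superkey — split on B → C, giving {B, C} and {A, B, E}.
{B, C}: every determinant is a superkey — BCNF.
{A, B, E}: every determinant is a superkey — BCNF.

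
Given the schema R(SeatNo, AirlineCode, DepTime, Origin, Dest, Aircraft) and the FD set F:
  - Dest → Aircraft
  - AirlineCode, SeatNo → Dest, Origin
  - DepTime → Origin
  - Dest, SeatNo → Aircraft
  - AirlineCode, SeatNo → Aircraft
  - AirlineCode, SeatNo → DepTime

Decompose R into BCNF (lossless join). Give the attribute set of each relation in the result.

{Aircraft, Dest}; {AirlineCode, DepTime, Dest, SeatNo}; {DepTime, Origin}

Candidate key of the original relation: {AirlineCode, SeatNo}.
In {Aircraft, AirlineCode, DepTime, Dest, Origin, SeatNo}, {Dest} is not a superkey ({Dest}⁺ restricted to this set is {Aircraft, Dest}), so split on Dest → Aircraft into {Aircraft, Dest} and {AirlineCode, DepTime, Dest, Origin, SeatNo}.
{Aircraft, Dest}: every determinant is a superkey — BCNF.
In {AirlineCode, DepTime, Dest, Origin, SeatNo}, {DepTime} is not a superkey ({DepTime}⁺ restricted to this set is {DepTime, Origin}), so split on DepTime → Origin into {DepTime, Origin} and {AirlineCode, DepTime, Dest, SeatNo}.
{DepTime, Origin}: every determinant is a superkey — BCNF.
{AirlineCode, DepTime, Dest, SeatNo}: every determinant is a superkey — BCNF.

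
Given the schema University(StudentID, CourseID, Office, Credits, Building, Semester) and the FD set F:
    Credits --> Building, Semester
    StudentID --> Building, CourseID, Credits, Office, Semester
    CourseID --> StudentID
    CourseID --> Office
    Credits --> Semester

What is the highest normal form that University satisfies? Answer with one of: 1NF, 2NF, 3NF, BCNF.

Candidate keys: {CourseID}, {StudentID}. Prime attributes: {CourseID, StudentID}.
Credits --> Building, Semester: {Credits}⁺ = {Building, Credits, Semester}, which is not all of the attributes, so the left side is not a superkey — BCNF is violated.
Because {Building, Semester} are non-prime and the left side of Credits --> Building, Semester is not a superkey, the relation is not in 3NF.
All keys have size 1, which rules out partial dependencies — 2NF is satisfied.

2NF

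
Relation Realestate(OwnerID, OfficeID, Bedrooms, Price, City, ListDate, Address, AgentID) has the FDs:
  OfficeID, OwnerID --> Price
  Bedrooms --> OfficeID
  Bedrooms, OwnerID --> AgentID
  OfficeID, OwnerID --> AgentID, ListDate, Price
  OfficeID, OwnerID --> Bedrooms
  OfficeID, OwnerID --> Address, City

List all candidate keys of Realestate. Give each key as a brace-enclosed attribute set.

No FD produces {OwnerID}, so it must be in every candidate key.
{Bedrooms, OwnerID}⁺ = {Address, AgentID, Bedrooms, City, ListDate, OfficeID, OwnerID, Price}, which is every attribute, so {Bedrooms, OwnerID} is a candidate key.
{OfficeID, OwnerID}⁺ = {Address, AgentID, Bedrooms, City, ListDate, OfficeID, OwnerID, Price}, which is every attribute, so {OfficeID, OwnerID} is a candidate key.
No proper subset of any of these is a key, and no other minimal superkey exists.

{Bedrooms, OwnerID}, {OfficeID, OwnerID}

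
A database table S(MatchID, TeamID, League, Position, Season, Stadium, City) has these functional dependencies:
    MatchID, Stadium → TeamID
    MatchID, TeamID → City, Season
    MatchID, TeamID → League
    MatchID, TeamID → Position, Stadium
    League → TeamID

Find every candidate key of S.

{League, MatchID}, {MatchID, Stadium}, {MatchID, TeamID}

No FD produces {MatchID}, so it must be in every candidate key.
{League, MatchID} is a candidate key since {League, MatchID}⁺ = {City, League, MatchID, Position, Season, Stadium, TeamID} covers every attribute.
{MatchID, Stadium} is a candidate key since {MatchID, Stadium}⁺ = {City, League, MatchID, Position, Season, Stadium, TeamID} covers every attribute.
{MatchID, TeamID} is a candidate key since {MatchID, TeamID}⁺ = {City, League, MatchID, Position, Season, Stadium, TeamID} covers every attribute.
These are minimal and exhaustive — every other superkey contains one of them.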